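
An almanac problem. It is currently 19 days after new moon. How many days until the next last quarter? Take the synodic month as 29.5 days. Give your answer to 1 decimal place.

3.1 days

Last quarter occurs at elongation 270°, i.e. at age 29.5 × 270/360 = 22.125 d.
So 3.125 days remain (22.125 − 19).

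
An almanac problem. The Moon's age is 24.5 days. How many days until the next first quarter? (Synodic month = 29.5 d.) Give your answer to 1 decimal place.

First quarter is 0.25 of the way through the cycle: age 0.25 × 29.5 = 7.375 d.
Already past this cycle's first quarter; the next is at 7.375 + 29.5 = 36.875 d, so 36.875 − 24.5 = 12.375 days.

12.4 days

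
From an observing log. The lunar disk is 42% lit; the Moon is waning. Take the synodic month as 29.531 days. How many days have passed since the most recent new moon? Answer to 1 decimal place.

From f = (1 − cos θ)/2: cos θ = 1 − 2×0.42 = 0.160; arccos → 80.8°.
Since the Moon is past full (waning), take the reflex angle: θ = 360° − 80.8° = 279.2°.
At 360°/29.531 d per day, 279.2° corresponds to 22.90 days.

22.9 days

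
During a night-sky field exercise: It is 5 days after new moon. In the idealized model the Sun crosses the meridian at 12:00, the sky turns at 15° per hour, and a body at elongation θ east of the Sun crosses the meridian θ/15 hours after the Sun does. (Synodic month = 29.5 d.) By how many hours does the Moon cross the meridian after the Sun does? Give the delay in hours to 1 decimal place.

4.1 h

Elongation θ = 360° × 5/29.5 ≈ 61.0°.
At 15° of sky rotation per hour, 61.0° corresponds to a 4.07 h lag.
So the Moon crosses the meridian 4.07 h after the Sun.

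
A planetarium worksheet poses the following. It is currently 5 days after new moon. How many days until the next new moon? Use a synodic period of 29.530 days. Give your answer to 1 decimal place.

One full lunation from the last new moon is 29.530 d; remaining = 29.530 − 5 = 24.530 d.

24.5 days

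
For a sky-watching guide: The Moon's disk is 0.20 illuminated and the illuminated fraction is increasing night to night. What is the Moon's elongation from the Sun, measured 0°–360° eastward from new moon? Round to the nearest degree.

53°

Invert f = (1 − cos θ)/2 to get cos θ = 1 − 2(0.20) = 0.600, hence θ₀ = arccos 0.600 = 53.1°.
The Moon is waxing (0°–180°), so θ = 53.1° directly.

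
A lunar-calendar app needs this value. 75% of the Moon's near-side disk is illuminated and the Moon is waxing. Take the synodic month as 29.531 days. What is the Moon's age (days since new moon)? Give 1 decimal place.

Invert f = (1 − cos θ)/2 to get cos θ = 1 − 2(0.75) = -0.500, hence θ₀ = arccos -0.500 = 120.0°.
The Moon is waxing (0°–180°), so θ = 120.0° directly.
At 360°/29.531 d per day, 120.0° corresponds to 9.84 days.

9.8 days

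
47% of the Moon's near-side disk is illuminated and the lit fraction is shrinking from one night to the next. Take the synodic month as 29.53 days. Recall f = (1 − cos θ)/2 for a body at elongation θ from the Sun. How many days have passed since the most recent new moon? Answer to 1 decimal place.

Invert f = (1 − cos θ)/2 to get cos θ = 1 − 2(0.47) = 0.060, hence θ₀ = arccos 0.060 = 86.6°.
Waning ⇒ past full, so θ = 360° − 86.6° = 273.4°.
That fraction of the synodic month is 273.4/360 × 29.53 d ≈ 22.43 d.

22.4 days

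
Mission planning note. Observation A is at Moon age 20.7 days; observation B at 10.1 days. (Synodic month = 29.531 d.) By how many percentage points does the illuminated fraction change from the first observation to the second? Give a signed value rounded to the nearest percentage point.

First observation: θ = 360°·20.7/29.531 = 252.3°, so f = 0.652.
Second observation: θ = 123.1°, f = 0.773.
Δf = 0.773 − 0.652 = +0.122, i.e. +12 pp.

+12 percentage points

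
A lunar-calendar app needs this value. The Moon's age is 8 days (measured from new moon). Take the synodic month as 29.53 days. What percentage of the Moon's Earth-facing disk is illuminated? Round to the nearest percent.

Elongation θ = 360° × 8/29.53 ≈ 97.5°.
Illuminated fraction = (1 − cos 97.5°)/2 = (1 − (-0.131))/2 ≈ 0.566, so 57%.

57%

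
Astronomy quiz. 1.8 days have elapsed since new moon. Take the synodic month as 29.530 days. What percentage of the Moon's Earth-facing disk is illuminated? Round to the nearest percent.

Phase angle: θ = 360°·(1.8 d)/(29.530 d) = 21.9°.
cos 21.9° = 0.928, so f = (1 − 0.928)/2 = 0.036, so 4%.

4%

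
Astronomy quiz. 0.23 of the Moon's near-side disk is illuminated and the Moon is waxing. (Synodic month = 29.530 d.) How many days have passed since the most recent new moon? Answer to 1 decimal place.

From f = (1 − cos θ)/2: cos θ = 1 − 2×0.23 = 0.540; arccos → 57.3°.
Waxing ⇒ before full, so θ = 57.3°.
Age = 29.530 × 57.3°/360° ≈ 4.70 days.

4.7 days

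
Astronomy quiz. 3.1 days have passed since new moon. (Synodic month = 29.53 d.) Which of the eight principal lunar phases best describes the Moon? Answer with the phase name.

waxing crescent

θ ≈ 360° × 3.1/29.53 = 38°, which falls in the waxing crescent sector.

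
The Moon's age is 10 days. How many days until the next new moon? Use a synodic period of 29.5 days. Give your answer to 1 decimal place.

19.5 days

One full lunation from the last new moon is 29.5 d; remaining = 29.5 − 10 = 19.500 d.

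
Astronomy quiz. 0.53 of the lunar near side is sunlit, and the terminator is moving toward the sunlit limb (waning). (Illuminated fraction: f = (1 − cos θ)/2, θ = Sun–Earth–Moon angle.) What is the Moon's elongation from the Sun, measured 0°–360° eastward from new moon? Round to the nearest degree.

267°

From f = (1 − cos θ)/2: cos θ = 1 − 2×0.53 = -0.060; arccos → 93.4°.
Waning ⇒ past full, so θ = 360° − 93.4° = 266.6°.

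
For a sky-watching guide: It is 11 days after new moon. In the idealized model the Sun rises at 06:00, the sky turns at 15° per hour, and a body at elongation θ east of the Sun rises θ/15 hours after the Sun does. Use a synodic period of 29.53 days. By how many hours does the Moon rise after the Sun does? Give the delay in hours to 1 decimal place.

The Moon has covered 11/29.53 of its cycle, so θ ≈ 360° × 11/29.53 = 134.1°.
At 15° of sky rotation per hour, 134.1° corresponds to a 8.94 h lag.
So the Moon rises 8.94 h after the Sun.

8.9 h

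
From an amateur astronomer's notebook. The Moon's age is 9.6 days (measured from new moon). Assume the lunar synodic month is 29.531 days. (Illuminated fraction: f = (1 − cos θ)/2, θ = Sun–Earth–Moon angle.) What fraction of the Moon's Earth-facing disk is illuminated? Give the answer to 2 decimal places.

0.73

Elongation θ = 360° × 9.6/29.531 ≈ 117.0°.
cos 117.0° = (-0.454), so f = (1 − (-0.454))/2 = 0.727.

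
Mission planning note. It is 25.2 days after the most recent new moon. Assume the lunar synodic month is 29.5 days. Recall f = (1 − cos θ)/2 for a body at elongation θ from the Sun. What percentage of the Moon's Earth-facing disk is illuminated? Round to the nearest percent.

20%

Phase angle: θ = 360°·(25.2 d)/(29.5 d) = 307.5°.
Illuminated fraction = (1 − cos 307.5°)/2 = (1 − 0.609)/2 ≈ 0.195, so 20%.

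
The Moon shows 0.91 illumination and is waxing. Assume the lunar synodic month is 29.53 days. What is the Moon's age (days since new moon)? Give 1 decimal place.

Invert f = (1 − cos θ)/2 to get cos θ = 1 − 2(0.91) = -0.820, hence θ₀ = arccos -0.820 = 145.1°.
Before full moon the principal value applies: θ = 145.1°.
Age = 29.53 × 145.1°/360° ≈ 11.90 days.

11.9 days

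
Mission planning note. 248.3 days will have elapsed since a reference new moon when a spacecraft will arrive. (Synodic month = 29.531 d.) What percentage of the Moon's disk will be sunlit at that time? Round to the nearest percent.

92%

Reduce mod P: 248.3 − 8×29.531 = 12.05 d into the current lunation.
The Moon has covered 12.05/29.531 of its cycle, so θ ≈ 360° × 12.05/29.531 = 146.9°.
cos 146.9° = (-0.838), so f = (1 − (-0.838))/2 = 0.919, so 92%.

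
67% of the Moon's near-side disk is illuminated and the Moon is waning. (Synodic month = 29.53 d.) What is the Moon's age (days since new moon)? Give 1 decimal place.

20.5 days

From f = (1 − cos θ)/2: cos θ = 1 − 2×0.67 = -0.340; arccos → 109.9°.
A waning Moon lies in 180°–360°, so θ = 360° − 109.9° = 250.1°.
Age = 29.53 × 250.1°/360° ≈ 20.52 days.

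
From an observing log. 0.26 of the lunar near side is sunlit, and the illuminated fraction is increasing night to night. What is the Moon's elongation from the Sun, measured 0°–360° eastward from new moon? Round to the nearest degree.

Invert f = (1 − cos θ)/2 to get cos θ = 1 − 2(0.26) = 0.480, hence θ₀ = arccos 0.480 = 61.3°.
The Moon is waxing (0°–180°), so θ = 61.3° directly.

61°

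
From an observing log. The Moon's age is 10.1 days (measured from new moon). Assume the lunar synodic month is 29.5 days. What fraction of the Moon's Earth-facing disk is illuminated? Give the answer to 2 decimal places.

The Moon has covered 10.1/29.5 of its cycle, so θ ≈ 360° × 10.1/29.5 = 123.3°.
With cos θ = (-0.548), the lit fraction is (1 − (-0.548))/2 ≈ 0.774.

0.77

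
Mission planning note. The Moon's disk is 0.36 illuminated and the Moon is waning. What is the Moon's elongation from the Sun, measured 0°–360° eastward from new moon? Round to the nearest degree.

286°

Invert f = (1 − cos θ)/2 to get cos θ = 1 − 2(0.36) = 0.280, hence θ₀ = arccos 0.280 = 73.7°.
Since the Moon is past full (waning), take the reflex angle: θ = 360° − 73.7° = 286.3°.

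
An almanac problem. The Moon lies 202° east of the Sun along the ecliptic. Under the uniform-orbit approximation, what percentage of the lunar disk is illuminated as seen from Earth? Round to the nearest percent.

Half-versine of 202°: (1 − (-0.927))/2 = 0.964, i.e. 96%.

96%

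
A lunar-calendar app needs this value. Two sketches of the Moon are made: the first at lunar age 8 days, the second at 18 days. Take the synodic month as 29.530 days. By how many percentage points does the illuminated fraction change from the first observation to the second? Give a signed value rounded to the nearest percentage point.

+32 pp

θ₁ = 360° × 8/29.530 = 97.5°, f₁ = (1 − cos θ₁)/2 = 0.566.
θ₂ = 360° × 18/29.530 = 219.4°, f₂ = (1 − cos θ₂)/2 = 0.886.
Change = f₂ − f₁ = +0.321 → +32 percentage points.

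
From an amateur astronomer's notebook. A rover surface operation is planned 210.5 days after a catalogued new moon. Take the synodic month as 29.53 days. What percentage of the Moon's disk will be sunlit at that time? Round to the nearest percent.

15%

210.5/29.53 = 7.128 lunations, so 7 complete cycles and 3.79 d into the next.
The Moon has covered 3.79/29.53 of its cycle, so θ ≈ 360° × 3.79/29.53 = 46.2°.
With cos θ = 0.692, the lit fraction is (1 − 0.692)/2 ≈ 0.154, so 15%.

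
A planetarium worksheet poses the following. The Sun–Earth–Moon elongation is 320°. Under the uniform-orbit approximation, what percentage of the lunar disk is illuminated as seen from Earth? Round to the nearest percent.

f = (1 − cos 320°)/2 = (1 − 0.766)/2 ≈ 0.117, i.e. 12%.

12%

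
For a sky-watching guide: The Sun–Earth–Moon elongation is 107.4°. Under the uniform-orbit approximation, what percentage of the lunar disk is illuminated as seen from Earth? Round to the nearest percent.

f = (1 − cos 107.4°)/2 = (1 − (-0.299))/2 ≈ 0.650, i.e. 65%.

65%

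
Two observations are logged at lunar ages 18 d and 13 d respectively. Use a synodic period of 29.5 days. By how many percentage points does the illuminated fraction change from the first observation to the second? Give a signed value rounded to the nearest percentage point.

θ₁ = 360° × 18/29.5 = 219.7°, f₁ = (1 − cos θ₁)/2 = 0.885.
θ₂ = 360° × 13/29.5 = 158.6°, f₂ = (1 − cos θ₂)/2 = 0.966.
Change = f₂ − f₁ = +0.081 → +8 percentage points.

+8 pp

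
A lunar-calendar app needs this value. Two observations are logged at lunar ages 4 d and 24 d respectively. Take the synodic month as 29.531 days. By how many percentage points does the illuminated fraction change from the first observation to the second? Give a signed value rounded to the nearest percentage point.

First observation: θ = 360°·4/29.531 = 48.8°, so f = 0.170.
Second observation: θ = 292.6°, f = 0.308.
Δf = 0.308 − 0.170 = +0.138, i.e. +14 pp.

+14 pp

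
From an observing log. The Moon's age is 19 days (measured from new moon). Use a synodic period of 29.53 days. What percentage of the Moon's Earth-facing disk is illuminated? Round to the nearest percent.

81%

Elongation θ = 360° × 19/29.53 ≈ 231.6°.
With cos θ = (-0.621), the lit fraction is (1 − (-0.621))/2 ≈ 0.810, so 81%.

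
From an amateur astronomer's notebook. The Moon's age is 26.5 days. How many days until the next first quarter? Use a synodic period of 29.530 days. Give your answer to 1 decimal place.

First quarter is 0.25 of the way through the cycle: age 0.25 × 29.530 = 7.383 d.
Already past this cycle's first quarter; the next is at 7.383 + 29.530 = 36.913 d, so 36.913 − 26.5 = 10.413 days.

10.4 days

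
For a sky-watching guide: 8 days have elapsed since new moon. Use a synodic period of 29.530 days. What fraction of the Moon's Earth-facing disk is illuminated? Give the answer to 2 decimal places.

Elongation θ = 360° × 8/29.530 ≈ 97.5°.
cos 97.5° = (-0.131), so f = (1 − (-0.131))/2 = 0.566.

0.57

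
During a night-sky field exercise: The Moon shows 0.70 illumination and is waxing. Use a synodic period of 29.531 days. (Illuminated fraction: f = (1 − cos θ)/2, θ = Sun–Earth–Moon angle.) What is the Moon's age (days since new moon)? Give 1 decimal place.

From f = (1 − cos θ)/2: cos θ = 1 − 2×0.70 = -0.400; arccos → 113.6°.
The Moon is waxing (0°–180°), so θ = 113.6° directly.
Age = 29.531 × 113.6°/360° ≈ 9.32 days.

9.3 days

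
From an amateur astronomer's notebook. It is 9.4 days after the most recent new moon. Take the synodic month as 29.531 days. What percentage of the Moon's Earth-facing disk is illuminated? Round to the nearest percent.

71%

The Moon has covered 9.4/29.531 of its cycle, so θ ≈ 360° × 9.4/29.531 = 114.6°.
With cos θ = (-0.416), the lit fraction is (1 − (-0.416))/2 ≈ 0.708, so 71%.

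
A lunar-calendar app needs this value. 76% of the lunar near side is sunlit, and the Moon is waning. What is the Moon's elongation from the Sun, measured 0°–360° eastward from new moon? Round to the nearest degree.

Invert f = (1 − cos θ)/2 to get cos θ = 1 − 2(0.76) = -0.520, hence θ₀ = arccos -0.520 = 121.3°.
Since the Moon is past full (waning), take the reflex angle: θ = 360° − 121.3° = 238.7°.

239°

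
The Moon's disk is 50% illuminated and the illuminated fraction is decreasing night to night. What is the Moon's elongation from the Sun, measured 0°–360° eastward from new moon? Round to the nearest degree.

Invert f = (1 − cos θ)/2 to get cos θ = 1 − 2(0.50) = 0.000, hence θ₀ = arccos 0.000 = 90.0°.
Waning ⇒ past full, so θ = 360° − 90.0° = 270.0°.

270°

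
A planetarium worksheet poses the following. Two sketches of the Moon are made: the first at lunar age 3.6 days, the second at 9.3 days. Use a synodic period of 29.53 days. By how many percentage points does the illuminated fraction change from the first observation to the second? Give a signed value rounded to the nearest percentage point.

+56 pp

θ₁ = 360° × 3.6/29.53 = 43.9°, f₁ = (1 − cos θ₁)/2 = 0.140.
θ₂ = 360° × 9.3/29.53 = 113.4°, f₂ = (1 − cos θ₂)/2 = 0.698.
Change = f₂ − f₁ = +0.559 → +56 percentage points.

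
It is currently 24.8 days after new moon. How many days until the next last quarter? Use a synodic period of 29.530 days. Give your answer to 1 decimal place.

Last quarter occurs at elongation 270°, i.e. at age 29.530 × 270/360 = 22.148 d.
Already past this cycle's last quarter; the next is at 22.148 + 29.530 = 51.678 d, so 51.678 − 24.8 = 26.878 days.

26.9 days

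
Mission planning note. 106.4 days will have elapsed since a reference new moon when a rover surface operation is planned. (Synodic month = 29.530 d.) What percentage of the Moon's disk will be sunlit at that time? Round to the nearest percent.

106.4 d spans 3 complete synodic months (3 × 29.530 = 88.59 d) plus 17.81 d.
Elongation θ = 360° × 17.81/29.530 ≈ 217.1°.
Illuminated fraction = (1 − cos 217.1°)/2 = (1 − (-0.797))/2 ≈ 0.899, so 90%.

90%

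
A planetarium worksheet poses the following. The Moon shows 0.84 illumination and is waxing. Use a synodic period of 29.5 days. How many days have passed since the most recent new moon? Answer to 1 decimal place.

cos θ = 1 − 2f = -0.680, giving a principal value of 132.8°.
The Moon is waxing (0°–180°), so θ = 132.8° directly.
Age = 29.5 × 132.8°/360° ≈ 10.89 days.

10.9 days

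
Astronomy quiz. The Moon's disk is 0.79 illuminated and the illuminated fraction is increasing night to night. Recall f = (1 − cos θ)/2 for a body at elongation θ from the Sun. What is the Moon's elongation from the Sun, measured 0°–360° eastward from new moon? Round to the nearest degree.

Invert f = (1 − cos θ)/2 to get cos θ = 1 − 2(0.79) = -0.580, hence θ₀ = arccos -0.580 = 125.5°.
Waxing ⇒ before full, so θ = 125.5°.

125°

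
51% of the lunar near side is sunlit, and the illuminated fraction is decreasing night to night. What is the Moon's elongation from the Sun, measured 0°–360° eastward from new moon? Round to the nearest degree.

cos θ = 1 − 2f = -0.020, giving a principal value of 91.1°.
Since the Moon is past full (waning), take the reflex angle: θ = 360° − 91.1° = 268.9°.

269°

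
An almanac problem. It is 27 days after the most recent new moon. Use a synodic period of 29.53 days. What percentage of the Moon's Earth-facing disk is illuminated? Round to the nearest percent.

Elongation θ = 360° × 27/29.53 ≈ 329.2°.
Illuminated fraction = (1 − cos 329.2°)/2 = (1 − 0.859)/2 ≈ 0.071, so 7%.

7%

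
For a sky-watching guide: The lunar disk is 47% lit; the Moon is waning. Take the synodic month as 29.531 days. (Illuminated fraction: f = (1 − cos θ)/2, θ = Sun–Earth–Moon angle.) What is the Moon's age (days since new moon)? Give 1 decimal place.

cos θ = 1 − 2f = 0.060, giving a principal value of 86.6°.
Since the Moon is past full (waning), take the reflex angle: θ = 360° − 86.6° = 273.4°.
That fraction of the synodic month is 273.4/360 × 29.531 d ≈ 22.43 d.

22.4 days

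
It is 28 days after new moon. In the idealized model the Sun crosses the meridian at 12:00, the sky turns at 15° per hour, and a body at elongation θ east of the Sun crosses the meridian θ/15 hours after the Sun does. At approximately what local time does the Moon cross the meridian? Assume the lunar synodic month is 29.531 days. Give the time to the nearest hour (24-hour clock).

Phase angle: θ = 360°·(28 d)/(29.531 d) = 341.3°.
Delay after the Sun = 341.3° / (15°/h) ≈ 22.76 h.
12:00 + 22.76 h ≈ 10:45 → 11:00 to the nearest hour.

11:00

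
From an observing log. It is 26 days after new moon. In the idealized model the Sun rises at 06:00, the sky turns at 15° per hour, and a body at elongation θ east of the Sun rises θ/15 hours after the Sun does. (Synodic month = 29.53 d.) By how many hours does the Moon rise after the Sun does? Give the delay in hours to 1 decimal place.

21.1 h

The Moon has covered 26/29.53 of its cycle, so θ ≈ 360° × 26/29.53 = 317.0°.
Delay after the Sun = 317.0° / (15°/h) ≈ 21.13 h.
So the Moon rises 21.13 h after the Sun.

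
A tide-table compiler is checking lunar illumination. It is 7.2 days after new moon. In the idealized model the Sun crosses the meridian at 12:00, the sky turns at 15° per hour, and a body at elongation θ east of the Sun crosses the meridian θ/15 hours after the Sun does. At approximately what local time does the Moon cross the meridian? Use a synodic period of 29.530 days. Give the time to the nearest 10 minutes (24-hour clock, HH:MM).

17:50

Phase angle: θ = 360°·(7.2 d)/(29.530 d) = 87.8°.
At 15° of sky rotation per hour, 87.8° corresponds to a 5.85 h lag.
12:00 + 5.852 h ≈ 17:51 → 17:50 to the nearest ten minutes.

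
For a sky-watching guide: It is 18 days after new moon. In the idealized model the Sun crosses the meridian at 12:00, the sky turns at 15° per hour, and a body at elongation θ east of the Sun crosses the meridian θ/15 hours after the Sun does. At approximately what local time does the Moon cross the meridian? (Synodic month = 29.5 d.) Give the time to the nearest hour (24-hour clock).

The Moon has covered 18/29.5 of its cycle, so θ ≈ 360° × 18/29.5 = 219.7°.
At 15° of sky rotation per hour, 219.7° corresponds to a 14.64 h lag.
12:00 + 14.64 h ≈ 02:39 → 03:00 to the nearest hour.

03:00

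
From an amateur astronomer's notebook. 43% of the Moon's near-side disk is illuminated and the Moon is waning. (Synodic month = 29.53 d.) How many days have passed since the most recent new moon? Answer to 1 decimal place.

22.8 days

From f = (1 − cos θ)/2: cos θ = 1 − 2×0.43 = 0.140; arccos → 82.0°.
Waning ⇒ past full, so θ = 360° − 82.0° = 278.0°.
Age = 29.53 × 278.0°/360° ≈ 22.81 days.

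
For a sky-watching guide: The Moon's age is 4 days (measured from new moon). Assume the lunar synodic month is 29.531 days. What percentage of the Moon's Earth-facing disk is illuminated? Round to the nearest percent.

Elongation θ = 360° × 4/29.531 ≈ 48.8°.
With cos θ = 0.659, the lit fraction is (1 − 0.659)/2 ≈ 0.170, so 17%.

17%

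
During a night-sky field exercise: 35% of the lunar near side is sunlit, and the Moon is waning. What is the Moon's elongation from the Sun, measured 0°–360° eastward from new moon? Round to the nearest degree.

287°

cos θ = 1 − 2f = 0.300, giving a principal value of 72.5°.
Waning ⇒ past full, so θ = 360° − 72.5° = 287.5°.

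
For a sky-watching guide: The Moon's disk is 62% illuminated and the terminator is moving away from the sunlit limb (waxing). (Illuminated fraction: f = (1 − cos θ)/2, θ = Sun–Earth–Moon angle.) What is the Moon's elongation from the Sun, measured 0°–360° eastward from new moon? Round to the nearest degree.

104°

cos θ = 1 − 2f = -0.240, giving a principal value of 103.9°.
Waxing ⇒ before full, so θ = 103.9°.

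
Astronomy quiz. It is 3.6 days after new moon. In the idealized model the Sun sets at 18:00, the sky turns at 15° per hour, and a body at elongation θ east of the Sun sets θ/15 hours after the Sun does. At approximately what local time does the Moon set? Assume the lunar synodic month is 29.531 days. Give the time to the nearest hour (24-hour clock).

21:00

The Moon has covered 3.6/29.531 of its cycle, so θ ≈ 360° × 3.6/29.531 = 43.9°.
Delay after the Sun = 43.9° / (15°/h) ≈ 2.93 h.
18:00 + 2.93 h ≈ 20:56 → 21:00 to the nearest hour.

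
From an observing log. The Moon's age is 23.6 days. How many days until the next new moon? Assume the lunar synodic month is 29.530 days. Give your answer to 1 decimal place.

5.9 days

The next new moon completes the synodic month: 29.530 − 23.6 = 5.930 days.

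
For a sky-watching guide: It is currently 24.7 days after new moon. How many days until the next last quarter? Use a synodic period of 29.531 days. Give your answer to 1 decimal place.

27.0 days

Last quarter occurs at elongation 270°, i.e. at age 29.531 × 270/360 = 22.148 d.
Already past this cycle's last quarter; the next is at 22.148 + 29.531 = 51.679 d, so 51.679 − 24.7 = 26.979 days.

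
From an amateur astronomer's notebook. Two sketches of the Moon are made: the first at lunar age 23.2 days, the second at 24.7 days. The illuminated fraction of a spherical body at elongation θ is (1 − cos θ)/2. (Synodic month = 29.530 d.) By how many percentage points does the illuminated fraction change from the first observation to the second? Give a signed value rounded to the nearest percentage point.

First observation: θ = 360°·23.2/29.530 = 282.8°, so f = 0.389.
Second observation: θ = 301.1°, f = 0.242.
Δf = 0.242 − 0.389 = -0.147, i.e. -15 pp.

-15 pp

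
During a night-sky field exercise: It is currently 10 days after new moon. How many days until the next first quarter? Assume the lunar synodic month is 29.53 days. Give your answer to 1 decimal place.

26.9 days

First quarter occurs at elongation 90°, i.e. at age 29.53 × 90/360 = 7.383 d.
This lunation's first quarter (7.383 d) has passed, so add one period: 36.913 − 10 = 26.913 days.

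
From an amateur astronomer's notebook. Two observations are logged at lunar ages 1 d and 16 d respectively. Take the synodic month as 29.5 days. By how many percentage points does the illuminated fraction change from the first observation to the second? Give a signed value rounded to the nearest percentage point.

+97 percentage points

θ₁ = 360° × 1/29.5 = 12.2°, f₁ = (1 − cos θ₁)/2 = 0.011.
θ₂ = 360° × 16/29.5 = 195.3°, f₂ = (1 − cos θ₂)/2 = 0.982.
Change = f₂ − f₁ = +0.971 → +97 percentage points.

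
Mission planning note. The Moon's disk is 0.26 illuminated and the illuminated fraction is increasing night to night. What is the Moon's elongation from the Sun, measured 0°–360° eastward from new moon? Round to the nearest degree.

61°

Invert f = (1 − cos θ)/2 to get cos θ = 1 − 2(0.26) = 0.480, hence θ₀ = arccos 0.480 = 61.3°.
Waxing ⇒ before full, so θ = 61.3°.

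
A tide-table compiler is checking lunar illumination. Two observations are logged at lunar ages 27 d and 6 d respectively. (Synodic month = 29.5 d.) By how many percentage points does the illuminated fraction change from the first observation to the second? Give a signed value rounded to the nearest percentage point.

First observation: θ = 360°·27/29.5 = 329.5°, so f = 0.069.
Second observation: θ = 73.2°, f = 0.356.
Δf = 0.356 − 0.069 = +0.286, i.e. +29 pp.

+29 pp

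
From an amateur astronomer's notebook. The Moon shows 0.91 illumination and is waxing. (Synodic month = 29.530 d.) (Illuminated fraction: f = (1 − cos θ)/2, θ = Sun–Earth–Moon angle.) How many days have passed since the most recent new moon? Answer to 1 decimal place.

11.9 days

Invert f = (1 − cos θ)/2 to get cos θ = 1 − 2(0.91) = -0.820, hence θ₀ = arccos -0.820 = 145.1°.
The Moon is waxing (0°–180°), so θ = 145.1° directly.
That fraction of the synodic month is 145.1/360 × 29.530 d ≈ 11.90 d.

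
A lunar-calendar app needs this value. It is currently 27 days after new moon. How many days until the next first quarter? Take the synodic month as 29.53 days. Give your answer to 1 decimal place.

9.9 days

First quarter occurs at elongation 90°, i.e. at age 29.53 × 90/360 = 7.383 d.
Already past this cycle's first quarter; the next is at 7.383 + 29.53 = 36.913 d, so 36.913 − 27 = 9.913 days.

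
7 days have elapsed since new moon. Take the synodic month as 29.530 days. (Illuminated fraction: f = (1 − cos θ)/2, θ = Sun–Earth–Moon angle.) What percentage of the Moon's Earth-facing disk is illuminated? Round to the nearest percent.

46%

The Moon has covered 7/29.530 of its cycle, so θ ≈ 360° × 7/29.530 = 85.3°.
With cos θ = 0.081, the lit fraction is (1 − 0.081)/2 ≈ 0.459, so 46%.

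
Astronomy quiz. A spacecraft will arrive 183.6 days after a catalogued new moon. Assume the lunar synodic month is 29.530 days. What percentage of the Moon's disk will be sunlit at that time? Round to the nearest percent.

40%

Reduce mod P: 183.6 − 6×29.530 = 6.42 d into the current lunation.
Phase angle: θ = 360°·(6.42 d)/(29.530 d) = 78.3°.
Illuminated fraction = (1 − cos 78.3°)/2 = (1 − 0.203)/2 ≈ 0.398, so 40%.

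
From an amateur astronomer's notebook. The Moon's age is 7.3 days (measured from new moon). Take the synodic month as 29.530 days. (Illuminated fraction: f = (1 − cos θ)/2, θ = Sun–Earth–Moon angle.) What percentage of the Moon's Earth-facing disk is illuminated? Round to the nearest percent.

49%

The Moon has covered 7.3/29.530 of its cycle, so θ ≈ 360° × 7.3/29.530 = 89.0°.
With cos θ = 0.018, the lit fraction is (1 − 0.018)/2 ≈ 0.491, so 49%.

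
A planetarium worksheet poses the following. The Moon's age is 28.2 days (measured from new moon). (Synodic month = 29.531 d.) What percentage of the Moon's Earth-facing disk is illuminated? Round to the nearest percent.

Phase angle: θ = 360°·(28.2 d)/(29.531 d) = 343.8°.
With cos θ = 0.960, the lit fraction is (1 − 0.960)/2 ≈ 0.020, so 2%.

2%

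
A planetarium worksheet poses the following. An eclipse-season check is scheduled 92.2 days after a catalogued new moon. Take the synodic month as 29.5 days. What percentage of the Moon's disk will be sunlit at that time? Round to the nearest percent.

Reduce mod P: 92.2 − 3×29.5 = 3.70 d into the current lunation.
Phase angle: θ = 360°·(3.70 d)/(29.5 d) = 45.2°.
With cos θ = 0.705, the lit fraction is (1 − 0.705)/2 ≈ 0.147, so 15%.

15%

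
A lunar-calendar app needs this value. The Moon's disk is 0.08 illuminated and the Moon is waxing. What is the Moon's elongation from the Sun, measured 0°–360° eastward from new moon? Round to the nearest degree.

cos θ = 1 − 2f = 0.840, giving a principal value of 32.9°.
Before full moon the principal value applies: θ = 32.9°.

33°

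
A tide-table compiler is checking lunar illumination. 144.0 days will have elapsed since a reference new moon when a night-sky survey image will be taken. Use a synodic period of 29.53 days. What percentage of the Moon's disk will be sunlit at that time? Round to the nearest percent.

144.0/29.53 = 4.876 lunations, so 4 complete cycles and 25.88 d into the next.
Elongation θ = 360° × 25.88/29.53 ≈ 315.5°.
cos 315.5° = 0.713, so f = (1 − 0.713)/2 = 0.143, so 14%.

14%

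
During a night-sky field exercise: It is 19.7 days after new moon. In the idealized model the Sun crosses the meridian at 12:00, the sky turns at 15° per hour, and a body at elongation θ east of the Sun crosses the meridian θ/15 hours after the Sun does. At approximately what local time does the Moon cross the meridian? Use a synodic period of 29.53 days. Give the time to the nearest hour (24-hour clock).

04:00

The Moon has covered 19.7/29.53 of its cycle, so θ ≈ 360° × 19.7/29.53 = 240.2°.
The Moon trails the Sun by θ/15 = 240.2/15 ≈ 16.01 hours.
12:00 + 16.01 h ≈ 04:01 → 04:00 to the nearest hour.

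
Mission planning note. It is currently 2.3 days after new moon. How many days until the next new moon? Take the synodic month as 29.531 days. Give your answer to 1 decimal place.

The next new moon completes the synodic month: 29.531 − 2.3 = 27.231 days.

27.2 days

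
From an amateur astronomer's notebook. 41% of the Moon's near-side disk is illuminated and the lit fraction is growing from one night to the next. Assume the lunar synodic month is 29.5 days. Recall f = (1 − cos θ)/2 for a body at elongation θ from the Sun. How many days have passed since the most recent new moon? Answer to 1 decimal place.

6.5 days

From f = (1 − cos θ)/2: cos θ = 1 − 2×0.41 = 0.180; arccos → 79.6°.
The Moon is waxing (0°–180°), so θ = 79.6° directly.
At 360°/29.5 d per day, 79.6° corresponds to 6.53 days.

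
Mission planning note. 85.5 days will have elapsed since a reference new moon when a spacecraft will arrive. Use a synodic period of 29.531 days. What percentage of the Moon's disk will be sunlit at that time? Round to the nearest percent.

10%

85.5/29.531 = 2.895 lunations, so 2 complete cycles and 26.44 d into the next.
Phase angle: θ = 360°·(26.44 d)/(29.531 d) = 322.3°.
With cos θ = 0.791, the lit fraction is (1 − 0.791)/2 ≈ 0.104, so 10%.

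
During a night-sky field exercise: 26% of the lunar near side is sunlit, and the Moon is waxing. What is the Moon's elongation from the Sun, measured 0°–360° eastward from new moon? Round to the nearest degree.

61°

cos θ = 1 − 2f = 0.480, giving a principal value of 61.3°.
Waxing ⇒ before full, so θ = 61.3°.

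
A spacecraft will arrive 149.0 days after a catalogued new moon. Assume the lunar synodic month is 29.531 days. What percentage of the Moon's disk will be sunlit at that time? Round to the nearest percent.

2%

149.0/29.531 = 5.046 lunations, so 5 complete cycles and 1.34 d into the next.
The Moon has covered 1.34/29.531 of its cycle, so θ ≈ 360° × 1.34/29.531 = 16.4°.
With cos θ = 0.959, the lit fraction is (1 − 0.959)/2 ≈ 0.020, so 2%.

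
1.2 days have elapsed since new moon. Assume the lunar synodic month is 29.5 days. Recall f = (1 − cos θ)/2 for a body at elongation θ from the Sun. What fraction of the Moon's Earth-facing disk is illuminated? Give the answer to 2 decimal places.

The Moon has covered 1.2/29.5 of its cycle, so θ ≈ 360° × 1.2/29.5 = 14.6°.
cos 14.6° = 0.968, so f = (1 − 0.968)/2 = 0.016.

0.02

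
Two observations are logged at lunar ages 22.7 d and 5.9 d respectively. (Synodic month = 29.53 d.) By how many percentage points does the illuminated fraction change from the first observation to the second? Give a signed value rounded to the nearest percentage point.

-10 percentage points

θ₁ = 360° × 22.7/29.53 = 276.7°, f₁ = (1 − cos θ₁)/2 = 0.441.
θ₂ = 360° × 5.9/29.53 = 71.9°, f₂ = (1 − cos θ₂)/2 = 0.345.
Change = f₂ − f₁ = -0.096 → -10 percentage points.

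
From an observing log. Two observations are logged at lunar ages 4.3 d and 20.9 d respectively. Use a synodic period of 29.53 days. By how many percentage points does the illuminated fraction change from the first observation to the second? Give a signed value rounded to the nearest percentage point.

+44 percentage points

First observation: θ = 360°·4.3/29.53 = 52.4°, so f = 0.195.
Second observation: θ = 254.8°, f = 0.631.
Δf = 0.631 − 0.195 = +0.436, i.e. +44 pp.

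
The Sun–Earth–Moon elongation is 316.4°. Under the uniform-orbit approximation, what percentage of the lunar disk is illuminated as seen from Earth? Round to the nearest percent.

14%

Half-versine of 316.4°: (1 − 0.724)/2 = 0.138, i.e. 14%.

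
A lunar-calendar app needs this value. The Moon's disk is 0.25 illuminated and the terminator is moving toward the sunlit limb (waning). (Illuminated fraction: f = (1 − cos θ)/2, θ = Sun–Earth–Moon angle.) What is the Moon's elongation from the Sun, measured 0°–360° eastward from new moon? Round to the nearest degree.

300°

cos θ = 1 − 2f = 0.500, giving a principal value of 60.0°.
Since the Moon is past full (waning), take the reflex angle: θ = 360° − 60.0° = 300.0°.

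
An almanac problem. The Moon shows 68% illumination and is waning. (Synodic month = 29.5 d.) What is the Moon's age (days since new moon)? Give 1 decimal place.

20.4 days

Invert f = (1 − cos θ)/2 to get cos θ = 1 − 2(0.68) = -0.360, hence θ₀ = arccos -0.360 = 111.1°.
Waning ⇒ past full, so θ = 360° − 111.1° = 248.9°.
At 360°/29.5 d per day, 248.9° corresponds to 20.40 days.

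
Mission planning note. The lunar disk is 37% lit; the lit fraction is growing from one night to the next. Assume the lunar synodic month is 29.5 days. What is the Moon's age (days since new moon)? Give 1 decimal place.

6.1 days

Invert f = (1 − cos θ)/2 to get cos θ = 1 − 2(0.37) = 0.260, hence θ₀ = arccos 0.260 = 74.9°.
Before full moon the principal value applies: θ = 74.9°.
That fraction of the synodic month is 74.9/360 × 29.5 d ≈ 6.14 d.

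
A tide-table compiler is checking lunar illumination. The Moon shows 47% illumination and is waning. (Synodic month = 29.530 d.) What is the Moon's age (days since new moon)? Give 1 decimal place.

From f = (1 − cos θ)/2: cos θ = 1 − 2×0.47 = 0.060; arccos → 86.6°.
Since the Moon is past full (waning), take the reflex angle: θ = 360° − 86.6° = 273.4°.
At 360°/29.530 d per day, 273.4° corresponds to 22.43 days.

22.4 days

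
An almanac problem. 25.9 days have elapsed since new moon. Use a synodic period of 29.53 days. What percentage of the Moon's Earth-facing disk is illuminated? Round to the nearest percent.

14%

The Moon has covered 25.9/29.53 of its cycle, so θ ≈ 360° × 25.9/29.53 = 315.7°.
cos 315.7° = 0.716, so f = (1 − 0.716)/2 = 0.142, so 14%.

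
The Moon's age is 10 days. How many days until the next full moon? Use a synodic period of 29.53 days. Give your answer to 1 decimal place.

Full moon occurs at elongation 180°, i.e. at age 29.53 × 180/360 = 14.765 d.
That is 14.765 − 10 = 4.765 days ahead.

4.8 days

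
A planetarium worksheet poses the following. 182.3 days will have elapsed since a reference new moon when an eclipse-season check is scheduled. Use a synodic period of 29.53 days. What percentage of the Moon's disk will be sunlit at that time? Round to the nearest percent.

27%

182.3 d spans 6 complete synodic months (6 × 29.53 = 177.18 d) plus 5.12 d.
Phase angle: θ = 360°·(5.12 d)/(29.53 d) = 62.4°.
Illuminated fraction = (1 − cos 62.4°)/2 = (1 − 0.463)/2 ≈ 0.268, so 27%.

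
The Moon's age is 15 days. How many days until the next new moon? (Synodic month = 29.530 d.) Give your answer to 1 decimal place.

14.5 days

The next new moon completes the synodic month: 29.530 − 15 = 14.530 days.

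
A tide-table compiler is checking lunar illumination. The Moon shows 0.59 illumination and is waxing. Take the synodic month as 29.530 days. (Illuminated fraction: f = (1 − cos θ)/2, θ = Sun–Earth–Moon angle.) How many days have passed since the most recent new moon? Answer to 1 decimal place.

8.2 days

Invert f = (1 − cos θ)/2 to get cos θ = 1 − 2(0.59) = -0.180, hence θ₀ = arccos -0.180 = 100.4°.
The Moon is waxing (0°–180°), so θ = 100.4° directly.
Age = 29.530 × 100.4°/360° ≈ 8.23 days.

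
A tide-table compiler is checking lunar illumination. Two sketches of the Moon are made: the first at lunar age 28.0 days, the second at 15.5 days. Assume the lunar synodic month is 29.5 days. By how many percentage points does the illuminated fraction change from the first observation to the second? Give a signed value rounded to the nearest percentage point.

+97 pp

First observation: θ = 360°·28.0/29.5 = 341.7°, so f = 0.025.
Second observation: θ = 189.2°, f = 0.994.
Δf = 0.994 − 0.025 = +0.968, i.e. +97 pp.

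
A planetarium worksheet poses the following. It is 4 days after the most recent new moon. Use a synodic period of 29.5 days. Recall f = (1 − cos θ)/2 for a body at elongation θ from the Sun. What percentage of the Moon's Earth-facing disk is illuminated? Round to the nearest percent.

The Moon has covered 4/29.5 of its cycle, so θ ≈ 360° × 4/29.5 = 48.8°.
Illuminated fraction = (1 − cos 48.8°)/2 = (1 − 0.659)/2 ≈ 0.171, so 17%.

17%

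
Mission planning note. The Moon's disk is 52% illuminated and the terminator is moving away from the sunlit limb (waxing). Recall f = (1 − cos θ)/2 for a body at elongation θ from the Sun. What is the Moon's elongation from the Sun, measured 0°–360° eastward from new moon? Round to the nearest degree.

92°

Invert f = (1 − cos θ)/2 to get cos θ = 1 − 2(0.52) = -0.040, hence θ₀ = arccos -0.040 = 92.3°.
Before full moon the principal value applies: θ = 92.3°.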